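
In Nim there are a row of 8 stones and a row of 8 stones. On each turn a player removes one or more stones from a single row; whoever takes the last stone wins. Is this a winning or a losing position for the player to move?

Losing position

Compute the nim-sum pairwise:
8 ⊕ 8 = 0
The nim-sum is 0, so this is a P-position: the player to move is in a losing position under optimal play.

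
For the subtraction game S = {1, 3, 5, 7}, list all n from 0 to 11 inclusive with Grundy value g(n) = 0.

0, 2, 4, 6, 8, 10

Build the Grundy sequence with g(k) = mex{g(k−s) : s ∈ {1, 3, 5, 7}, s ≤ k}:
k:     0  1  2  3  4  5  6  7  8  9 10 11
g(k):  0  1  0  1  0  1  0  1  0  1  0  1
The P-positions (g = 0) in 0..11 are 0, 2, 4, 6, 8, 10.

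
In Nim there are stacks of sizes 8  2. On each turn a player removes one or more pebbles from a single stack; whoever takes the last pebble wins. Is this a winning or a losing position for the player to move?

Winning position

Compute the nim-sum pairwise:
8 XOR 2 = 10
The nim-sum is 10 ≠ 0, so this is an N-position: the player to move can win.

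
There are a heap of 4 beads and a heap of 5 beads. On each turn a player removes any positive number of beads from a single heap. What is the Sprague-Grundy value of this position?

1

In binary:
  100  (4)
  101  (5)
  ---
  001  (1)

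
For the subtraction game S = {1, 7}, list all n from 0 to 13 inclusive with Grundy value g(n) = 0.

0, 2, 4, 6, 8, 10, 12

Compute g(0), g(1), … for moves {1, 7}:
g(0) = mex{} = 0
g(1) = mex{0} = 1
g(2) = mex{1} = 0
g(3) = mex{0} = 1
g(4) = mex{1} = 0
g(5) = mex{0} = 1
g(6) = mex{1} = 0
g(7) = mex{0} = 1
g(8) = mex{1} = 0
g(9) = mex{0} = 1
g(10) = mex{1} = 0
g(11) = mex{0} = 1
g(12) = mex{1} = 0
g(13) = mex{0} = 1
The P-positions (g = 0) in 0..13 are 0, 2, 4, 6, 8, 10, 12.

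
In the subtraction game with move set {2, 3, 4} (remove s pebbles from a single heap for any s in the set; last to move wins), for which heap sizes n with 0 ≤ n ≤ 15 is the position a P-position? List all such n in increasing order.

Grundy values for subtraction set {2, 3, 4}:
k:     0  1  2  3  4  5  6  7  8  9 10 11 12 13 14 15
g(k):  0  0  1  1  2  2  0  0  1  1  2  2  0  0  1  1
The P-positions (g = 0) in 0..15 are 0, 1, 6, 7, 12, 13.

0, 1, 6, 7, 12, 13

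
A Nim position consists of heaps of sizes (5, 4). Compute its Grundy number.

In binary:
  101  (5)
  100  (4)
  ---
  001  (1)

1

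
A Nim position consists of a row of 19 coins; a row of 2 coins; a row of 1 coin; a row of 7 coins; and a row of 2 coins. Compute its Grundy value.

In binary:
  10011  (19)
  00010  (2)
  00001  (1)
  00111  (7)
  00010  (2)
  -----
  10101  (21)

21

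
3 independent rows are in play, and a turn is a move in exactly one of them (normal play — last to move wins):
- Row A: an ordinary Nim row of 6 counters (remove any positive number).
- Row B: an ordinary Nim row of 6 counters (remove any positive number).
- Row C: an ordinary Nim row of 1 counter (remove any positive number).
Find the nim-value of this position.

1

Row A is a plain Nim row of size 6, so its Grundy value is 6.
Row B is a plain Nim row of size 6, so its Grundy value is 6.
Row C is a plain Nim row of size 1, so its Grundy value is 1.
The value of a disjunctive sum is the nim-sum of the parts.
Combined value = 6 ⊕ 6 ⊕ 1 = 1.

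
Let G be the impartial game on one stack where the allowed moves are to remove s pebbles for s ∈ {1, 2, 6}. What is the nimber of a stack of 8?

1

Grundy values for subtraction set {1, 2, 6}:
k:     0  1  2  3  4  5  6  7  8
g(k):  0  1  2  0  1  2  3  0  1
So g(8) = 1.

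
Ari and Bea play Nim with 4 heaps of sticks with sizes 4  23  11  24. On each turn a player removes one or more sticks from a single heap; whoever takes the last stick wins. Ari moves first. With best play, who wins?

Bea wins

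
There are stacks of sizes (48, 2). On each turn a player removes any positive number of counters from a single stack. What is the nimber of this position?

Compute the nim-sum pairwise:
48 ⊕ 2 = 50

50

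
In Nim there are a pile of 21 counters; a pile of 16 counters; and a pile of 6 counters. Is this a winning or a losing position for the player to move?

Winning position

Compute the nim-sum pairwise:
21 ⊕ 16 = 5
5 ⊕ 6 = 3
The nim-sum is 3 ≠ 0, so this is an N-position: the player to move can win.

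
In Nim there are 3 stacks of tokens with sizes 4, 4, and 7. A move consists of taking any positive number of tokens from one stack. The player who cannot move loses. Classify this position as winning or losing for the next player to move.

Winning position

Compute the nim-sum pairwise:
4 ⊕ 4 = 0
0 ⊕ 7 = 7
The nim-sum is 7 ≠ 0, so this is an N-position: the player to move can win.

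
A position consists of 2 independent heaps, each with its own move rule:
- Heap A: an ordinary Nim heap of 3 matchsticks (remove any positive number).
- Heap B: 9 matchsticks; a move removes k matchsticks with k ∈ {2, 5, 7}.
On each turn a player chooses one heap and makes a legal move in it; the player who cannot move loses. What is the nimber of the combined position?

Heap A is a plain Nim heap of size 3, so its Grundy value is 3.
Grundy values for heap B (subtraction set {2, 5, 7}):
k:     0  1  2  3  4  5  6  7  8  9
g(k):  0  0  1  1  0  2  1  3  2  2
So g(9) = 2.
By the Sprague-Grundy theorem, the Grundy value of a sum of independent games is the XOR of the component values.
Combined value = 3 XOR 2 = 1.

1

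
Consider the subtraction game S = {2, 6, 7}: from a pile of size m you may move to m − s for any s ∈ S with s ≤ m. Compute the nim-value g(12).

2

Compute g(0), g(1), … for moves {2, 6, 7}:
k:     0  1  2  3  4  5  6  7  8  9 10 11 12
g(k):  0  0  1  1  0  0  1  1  2  0  3  1  2
So g(12) = 2.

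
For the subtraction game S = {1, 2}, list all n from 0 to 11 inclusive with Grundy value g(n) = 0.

0, 3, 6, 9

Compute g(0), g(1), … for moves {1, 2}:
g(0) = mex{} = 0
g(1) = mex{0} = 1
g(2) = mex{0,1} = 2
g(3) = mex{1,2} = 0
g(4) = mex{0,2} = 1
g(5) = mex{0,1} = 2
g(6) = mex{1,2} = 0
g(7) = mex{0,2} = 1
g(8) = mex{0,1} = 2
g(9) = mex{1,2} = 0
g(10) = mex{0,2} = 1
g(11) = mex{0,1} = 2
The P-positions (g = 0) in 0..11 are 0, 3, 6, 9.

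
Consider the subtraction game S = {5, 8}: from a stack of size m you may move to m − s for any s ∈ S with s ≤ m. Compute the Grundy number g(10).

2

Compute g(0), g(1), … for moves {5, 8}:
g(0) = mex{} = 0
g(1) = mex{} = 0
g(2) = mex{} = 0
g(3) = mex{} = 0
g(4) = mex{} = 0
g(5) = mex{0} = 1
g(6) = mex{0} = 1
g(7) = mex{0} = 1
g(8) = mex{0} = 1
g(9) = mex{0} = 1
g(10) = mex{0,1} = 2
So g(10) = 2.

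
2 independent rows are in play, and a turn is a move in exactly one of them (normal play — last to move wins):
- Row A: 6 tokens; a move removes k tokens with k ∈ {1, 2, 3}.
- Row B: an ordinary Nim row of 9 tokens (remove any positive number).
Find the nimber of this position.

11

For row A, compute g(0), g(1), … with moves {1, 2, 3}:
k:     0  1  2  3  4  5  6
g(k):  0  1  2  3  0  1  2
So g(6) = 2.
Row B is a plain Nim row of size 9, so its Grundy value is 9.
By the Sprague-Grundy theorem, the Grundy value of a sum of independent games is the XOR of the component values.
Combined value = 2 ⊕ 9 = 11.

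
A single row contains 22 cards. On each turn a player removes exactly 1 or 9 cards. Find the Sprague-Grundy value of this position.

Build the Grundy sequence with g(k) = mex{g(k−s) : s ∈ {1, 9}, s ≤ k}:
k:     0  1  2  3  4  5  6  7  8  9 10 11 12 13 14 15 16 17 18 19 20 21 22
g(k):  0  1  0  1  0  1  0  1  0  1  0  1  0  1  0  1  0  1  0  1  0  1  0
So g(22) = 0.

0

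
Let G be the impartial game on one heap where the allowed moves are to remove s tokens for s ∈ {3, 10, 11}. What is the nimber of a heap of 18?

1

Grundy values for subtraction set {3, 10, 11}:
k:     0  1  2  3  4  5  6  7  8  9 10 11 12 13 14 15 16 17 18
g(k):  0  0  0  1  1  1  0  0  0  1  1  1  2  2  0  0  3  1  1
So g(18) = 1.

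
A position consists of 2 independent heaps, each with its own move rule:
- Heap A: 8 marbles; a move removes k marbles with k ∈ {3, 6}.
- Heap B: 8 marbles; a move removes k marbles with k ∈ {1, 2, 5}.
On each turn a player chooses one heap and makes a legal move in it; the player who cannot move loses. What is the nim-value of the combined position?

0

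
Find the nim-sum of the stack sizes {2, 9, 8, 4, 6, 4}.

Compute the nim-sum pairwise:
2 XOR 9 = 11
11 XOR 8 = 3
3 XOR 4 = 7
7 XOR 6 = 1
1 XOR 4 = 5

5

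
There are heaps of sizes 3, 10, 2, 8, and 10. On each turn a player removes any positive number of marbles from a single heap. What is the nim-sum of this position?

9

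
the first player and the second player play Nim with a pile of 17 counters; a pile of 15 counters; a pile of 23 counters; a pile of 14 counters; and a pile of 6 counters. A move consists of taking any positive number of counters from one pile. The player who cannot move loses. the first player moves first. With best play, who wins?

the first player wins

Compute the nim-sum pairwise:
17 XOR 15 = 30
30 XOR 23 = 9
9 XOR 14 = 7
7 XOR 6 = 1
The nim-sum is 1 ≠ 0, so this is an N-position: the player to move can win; the first player has a winning move.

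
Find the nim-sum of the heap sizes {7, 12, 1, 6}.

Nim-sum: 7 ⊕ 12 ⊕ 1 ⊕ 6 = 12.

12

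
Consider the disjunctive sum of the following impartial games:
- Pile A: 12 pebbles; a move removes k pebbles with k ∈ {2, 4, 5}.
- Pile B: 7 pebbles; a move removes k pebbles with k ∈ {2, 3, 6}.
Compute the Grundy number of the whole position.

3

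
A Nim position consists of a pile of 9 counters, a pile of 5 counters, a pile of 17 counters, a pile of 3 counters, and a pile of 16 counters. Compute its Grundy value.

14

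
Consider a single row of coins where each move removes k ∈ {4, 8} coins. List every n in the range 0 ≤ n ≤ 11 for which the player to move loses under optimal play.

0, 1, 2, 3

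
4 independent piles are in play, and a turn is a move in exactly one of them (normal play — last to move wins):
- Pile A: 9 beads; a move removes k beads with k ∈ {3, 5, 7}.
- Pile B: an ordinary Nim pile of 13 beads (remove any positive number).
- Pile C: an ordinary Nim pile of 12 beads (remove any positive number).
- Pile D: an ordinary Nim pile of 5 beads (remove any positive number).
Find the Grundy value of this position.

For pile A, compute g(0), g(1), … with moves {3, 5, 7}:
g(0) = mex{} = 0
g(1) = mex{} = 0
g(2) = mex{} = 0
g(3) = mex{0} = 1
g(4) = mex{0} = 1
g(5) = mex{0} = 1
g(6) = mex{0,1} = 2
g(7) = mex{0,1} = 2
g(8) = mex{0,1} = 2
g(9) = mex{0,1,2} = 3
So g(9) = 3.
Pile B is a plain Nim pile of size 13, so its Grundy value is 13.
Pile C is a plain Nim pile of size 12, so its Grundy value is 12.
Pile D is a plain Nim pile of size 5, so its Grundy value is 5.
The value of a disjunctive sum is the nim-sum of the parts.
Combined value = 3 ⊕ 13 ⊕ 12 ⊕ 5 = 7.

7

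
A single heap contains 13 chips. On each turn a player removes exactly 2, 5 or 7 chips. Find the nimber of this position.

0

Grundy values for subtraction set {2, 5, 7}:
g(0) = mex{} = 0
g(1) = mex{} = 0
g(2) = mex{0} = 1
g(3) = mex{0} = 1
g(4) = mex{1} = 0
g(5) = mex{0,1} = 2
g(6) = mex{0} = 1
g(7) = mex{0,1,2} = 3
g(8) = mex{0,1} = 2
g(9) = mex{0,1,3} = 2
g(10) = mex{1,2} = 0
g(11) = mex{0,1,2} = 3
g(12) = mex{0,2,3} = 1
g(13) = mex{1,2,3} = 0
So g(13) = 0.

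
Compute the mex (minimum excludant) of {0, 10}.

1

0 is in the set but 1 is not, so the mex is 1.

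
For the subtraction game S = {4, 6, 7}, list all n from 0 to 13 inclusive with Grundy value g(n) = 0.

0, 1, 2, 3, 11, 12, 13

Compute g(0), g(1), … for moves {4, 6, 7}:
k:     0  1  2  3  4  5  6  7  8  9 10 11 12 13
g(k):  0  0  0  0  1  1  1  1  2  2  2  0  0  0
The P-positions (g = 0) in 0..13 are 0, 1, 2, 3, 11, 12, 13.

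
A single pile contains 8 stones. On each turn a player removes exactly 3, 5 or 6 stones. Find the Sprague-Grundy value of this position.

2

Compute g(0), g(1), … for moves {3, 5, 6}:
k:     0  1  2  3  4  5  6  7  8
g(k):  0  0  0  1  1  1  2  2  2
So g(8) = 2.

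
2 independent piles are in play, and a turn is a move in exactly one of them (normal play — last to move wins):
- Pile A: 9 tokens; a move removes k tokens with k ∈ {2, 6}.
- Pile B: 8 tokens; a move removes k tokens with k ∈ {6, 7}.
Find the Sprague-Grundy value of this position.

1

Build the Grundy sequence for pile A with g(k) = mex{g(k−s) : s ∈ {2, 6}, s ≤ k}:
g(0) = mex{} = 0
g(1) = mex{} = 0
g(2) = mex{0} = 1
g(3) = mex{0} = 1
g(4) = mex{1} = 0
g(5) = mex{1} = 0
g(6) = mex{0} = 1
g(7) = mex{0} = 1
g(8) = mex{1} = 0
g(9) = mex{1} = 0
So g(9) = 0.
Build the Grundy sequence for pile B with g(k) = mex{g(k−s) : s ∈ {6, 7}, s ≤ k}:
k:     0  1  2  3  4  5  6  7  8
g(k):  0  0  0  0  0  0  1  1  1
So g(8) = 1.
The value of a disjunctive sum is the nim-sum of the parts.
Combined value = 0 XOR 1 = 1.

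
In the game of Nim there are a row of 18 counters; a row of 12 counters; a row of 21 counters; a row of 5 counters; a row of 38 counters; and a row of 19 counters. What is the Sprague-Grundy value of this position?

Nim-sum: 18 ⊕ 12 ⊕ 21 ⊕ 5 ⊕ 38 ⊕ 19 = 59.

59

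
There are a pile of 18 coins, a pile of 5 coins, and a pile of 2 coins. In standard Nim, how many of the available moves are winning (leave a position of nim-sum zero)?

1

Compute the nim-sum pairwise:
18 ⊕ 5 = 23
23 ⊕ 2 = 21
The overall nim-sum is X = 21. A pile of size p has a winning move iff p XOR X < p (reduce it to p XOR X).
  18: 18 XOR 21 = 7 < 18 — winning move (to 7).
  5: 5 XOR 21 = 16 ≥ 5 — no move.
  2: 2 XOR 21 = 23 ≥ 2 — no move.
That gives 1 winning move.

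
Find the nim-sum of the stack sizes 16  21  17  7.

19

Write each in binary and XOR column by column:
  10000  (16)
  10101  (21)
  10001  (17)
  00111  (7)
  -----
  10011  (19)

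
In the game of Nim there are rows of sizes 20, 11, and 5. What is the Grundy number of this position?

26

Compute the nim-sum pairwise:
20 XOR 11 = 31
31 XOR 5 = 26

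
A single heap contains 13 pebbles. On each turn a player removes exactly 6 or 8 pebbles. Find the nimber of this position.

2

Build the Grundy sequence with g(k) = mex{g(k−s) : s ∈ {6, 8}, s ≤ k}:
g(0) = mex{} = 0
g(1) = mex{} = 0
g(2) = mex{} = 0
g(3) = mex{} = 0
g(4) = mex{} = 0
g(5) = mex{} = 0
g(6) = mex{0} = 1
g(7) = mex{0} = 1
g(8) = mex{0} = 1
g(9) = mex{0} = 1
g(10) = mex{0} = 1
g(11) = mex{0} = 1
g(12) = mex{0,1} = 2
g(13) = mex{0,1} = 2
So g(13) = 2.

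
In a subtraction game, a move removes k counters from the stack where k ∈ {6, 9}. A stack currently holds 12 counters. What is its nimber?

2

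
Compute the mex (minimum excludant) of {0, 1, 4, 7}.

2

The values 0, 1 are all present; 2 is the first non-negative integer missing from the set.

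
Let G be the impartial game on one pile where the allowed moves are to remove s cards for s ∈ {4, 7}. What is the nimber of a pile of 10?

2

Build the Grundy sequence with g(k) = mex{g(k−s) : s ∈ {4, 7}, s ≤ k}:
k:     0  1  2  3  4  5  6  7  8  9 10
g(k):  0  0  0  0  1  1  1  1  2  2  2
So g(10) = 2.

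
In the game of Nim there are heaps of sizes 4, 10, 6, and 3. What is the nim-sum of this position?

11

Nim-sum: 4 ^ 10 ^ 6 ^ 3 = 11.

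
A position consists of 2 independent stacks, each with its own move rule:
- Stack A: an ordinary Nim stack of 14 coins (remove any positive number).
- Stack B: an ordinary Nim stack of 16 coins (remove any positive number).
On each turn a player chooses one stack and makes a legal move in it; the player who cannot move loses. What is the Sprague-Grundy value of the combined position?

30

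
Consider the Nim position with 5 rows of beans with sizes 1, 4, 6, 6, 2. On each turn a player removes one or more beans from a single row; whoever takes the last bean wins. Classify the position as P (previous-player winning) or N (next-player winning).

N-position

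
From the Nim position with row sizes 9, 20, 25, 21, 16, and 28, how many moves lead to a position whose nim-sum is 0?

5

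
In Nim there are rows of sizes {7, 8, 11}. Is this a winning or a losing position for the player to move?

Winning position

Nim-sum: 7 ^ 8 ^ 11 = 4.
The nim-sum is 4 ≠ 0, so this is an N-position: the player to move can win.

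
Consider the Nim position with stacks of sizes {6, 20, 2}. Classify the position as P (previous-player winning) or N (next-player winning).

Nim-sum: 6 ⊕ 20 ⊕ 2 = 16.
The nim-sum is 16 ≠ 0, so this is an N-position: the player to move can win.

N-position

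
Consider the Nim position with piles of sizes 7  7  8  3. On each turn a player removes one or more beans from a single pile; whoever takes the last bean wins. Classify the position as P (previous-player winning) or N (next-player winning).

N-position

Write each in binary and XOR column by column:
  0111  (7)
  0111  (7)
  1000  (8)
  0011  (3)
  ----
  1011  (11)
The nim-sum is 11 ≠ 0, so this is an N-position: the player to move can win.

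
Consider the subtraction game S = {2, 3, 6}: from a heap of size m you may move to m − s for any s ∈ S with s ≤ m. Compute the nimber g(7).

1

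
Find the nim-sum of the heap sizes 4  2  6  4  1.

5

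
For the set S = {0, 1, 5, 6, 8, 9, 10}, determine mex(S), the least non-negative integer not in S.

The values 0, 1 are all present; 2 is the first non-negative integer missing from the set.

2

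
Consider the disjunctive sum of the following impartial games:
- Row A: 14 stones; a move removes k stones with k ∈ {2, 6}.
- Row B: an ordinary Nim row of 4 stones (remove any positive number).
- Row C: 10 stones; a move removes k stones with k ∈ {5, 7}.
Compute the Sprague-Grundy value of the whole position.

Build the Grundy sequence for row A with g(k) = mex{g(k−s) : s ∈ {2, 6}, s ≤ k}:
k:     0  1  2  3  4  5  6  7  8  9 10 11 12 13 14
g(k):  0  0  1  1  0  0  1  1  0  0  1  1  0  0  1
So g(14) = 1.
Row B is a plain Nim row of size 4, so its Grundy value is 4.
For row C, compute g(0), g(1), … with moves {5, 7}:
g(0) = mex{} = 0
g(1) = mex{} = 0
g(2) = mex{} = 0
g(3) = mex{} = 0
g(4) = mex{} = 0
g(5) = mex{0} = 1
g(6) = mex{0} = 1
g(7) = mex{0} = 1
g(8) = mex{0} = 1
g(9) = mex{0} = 1
g(10) = mex{0,1} = 2
So g(10) = 2.
By the Sprague-Grundy theorem, the Grundy value of a sum of independent games is the XOR of the component values.
Combined value = 1 XOR 4 XOR 2 = 7.

7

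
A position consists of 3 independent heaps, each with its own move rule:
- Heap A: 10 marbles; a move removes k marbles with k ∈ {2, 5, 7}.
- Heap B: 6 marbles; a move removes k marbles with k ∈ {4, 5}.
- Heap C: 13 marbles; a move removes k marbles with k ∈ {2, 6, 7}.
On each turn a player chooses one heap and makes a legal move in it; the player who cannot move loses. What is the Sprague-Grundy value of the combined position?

For heap A, compute g(0), g(1), … with moves {2, 5, 7}:
k:     0  1  2  3  4  5  6  7  8  9 10
g(k):  0  0  1  1  0  2  1  3  2  2  0
So g(10) = 0.
For heap B, compute g(0), g(1), … with moves {4, 5}:
g(0) = mex{} = 0
g(1) = mex{} = 0
g(2) = mex{} = 0
g(3) = mex{} = 0
g(4) = mex{0} = 1
g(5) = mex{0} = 1
g(6) = mex{0} = 1
So g(6) = 1.
Build the Grundy sequence for heap C with g(k) = mex{g(k−s) : s ∈ {2, 6, 7}, s ≤ k}:
g(0) = mex{} = 0
g(1) = mex{} = 0
g(2) = mex{0} = 1
g(3) = mex{0} = 1
g(4) = mex{1} = 0
g(5) = mex{1} = 0
g(6) = mex{0} = 1
g(7) = mex{0} = 1
g(8) = mex{0,1} = 2
g(9) = mex{1} = 0
g(10) = mex{0,1,2} = 3
g(11) = mex{0} = 1
g(12) = mex{0,1,3} = 2
g(13) = mex{1} = 0
So g(13) = 0.
By the Sprague-Grundy theorem, the Grundy value of a sum of independent games is the XOR of the component values.
Combined value = 0 XOR 1 XOR 0 = 1.

1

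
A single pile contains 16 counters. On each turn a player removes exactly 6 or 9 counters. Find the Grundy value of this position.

0

Compute g(0), g(1), … for moves {6, 9}:
k:     0  1  2  3  4  5  6  7  8  9 10 11 12 13 14 15 16
g(k):  0  0  0  0  0  0  1  1  1  1  1  1  2  2  2  0  0
So g(16) = 0.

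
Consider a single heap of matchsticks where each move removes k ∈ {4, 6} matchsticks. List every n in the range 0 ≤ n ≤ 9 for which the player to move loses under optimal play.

0, 1, 2, 3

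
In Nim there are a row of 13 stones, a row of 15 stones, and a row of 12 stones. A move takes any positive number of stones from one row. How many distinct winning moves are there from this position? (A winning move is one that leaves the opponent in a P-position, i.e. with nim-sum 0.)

Compute the nim-sum pairwise:
13 XOR 15 = 2
2 XOR 12 = 14
The overall nim-sum is X = 14. A row of size p has a winning move iff p XOR X < p (reduce it to p XOR X).
  13: 13 XOR 14 = 3 < 13 — winning move (to 3).
  15: 15 XOR 14 = 1 < 15 — winning move (to 1).
  12: 12 XOR 14 = 2 < 12 — winning move (to 2).
That gives 3 winning moves.

3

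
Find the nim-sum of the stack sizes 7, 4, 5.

6

Write each in binary and XOR column by column:
  111  (7)
  100  (4)
  101  (5)
  ---
  110  (6)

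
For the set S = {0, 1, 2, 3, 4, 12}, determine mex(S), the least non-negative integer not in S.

5

The values 0, 1, 2, 3, 4 are all present; 5 is the first non-negative integer missing from the set.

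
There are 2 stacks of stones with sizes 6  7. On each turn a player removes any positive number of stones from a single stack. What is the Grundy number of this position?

1

Nim-sum: 6 XOR 7 = 1.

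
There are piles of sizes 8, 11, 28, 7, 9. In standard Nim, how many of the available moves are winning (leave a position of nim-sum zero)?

1

Compute the nim-sum pairwise:
8 ^ 11 = 3
3 ^ 28 = 31
31 ^ 7 = 24
24 ^ 9 = 17
The overall nim-sum is X = 17. A pile of size p has a winning move iff p XOR X < p (reduce it to p XOR X).
  8: 8 XOR 17 = 25 ≥ 8 — no move.
  11: 11 XOR 17 = 26 ≥ 11 — no move.
  28: 28 XOR 17 = 13 < 28 — winning move (to 13).
  7: 7 XOR 17 = 22 ≥ 7 — no move.
  9: 9 XOR 17 = 24 ≥ 9 — no move.
That gives 1 winning move.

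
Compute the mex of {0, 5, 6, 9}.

1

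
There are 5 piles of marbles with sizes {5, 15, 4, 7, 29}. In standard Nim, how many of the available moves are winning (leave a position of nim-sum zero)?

Compute the nim-sum pairwise:
5 XOR 15 = 10
10 XOR 4 = 14
14 XOR 7 = 9
9 XOR 29 = 20
The overall nim-sum is X = 20. A pile of size p has a winning move iff p XOR X < p (reduce it to p XOR X).
  5: 5 XOR 20 = 17 ≥ 5 — no move.
  15: 15 XOR 20 = 27 ≥ 15 — no move.
  4: 4 XOR 20 = 16 ≥ 4 — no move.
  7: 7 XOR 20 = 19 ≥ 7 — no move.
  29: 29 XOR 20 = 9 < 29 — winning move (to 9).
That gives 1 winning move.

1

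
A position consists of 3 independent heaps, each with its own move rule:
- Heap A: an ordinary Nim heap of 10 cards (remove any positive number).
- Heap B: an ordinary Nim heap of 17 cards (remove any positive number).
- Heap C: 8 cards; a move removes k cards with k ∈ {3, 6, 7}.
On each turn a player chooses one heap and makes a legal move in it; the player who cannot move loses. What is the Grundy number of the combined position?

Heap A is a plain Nim heap of size 10, so its Grundy value is 10.
Heap B is a plain Nim heap of size 17, so its Grundy value is 17.
Build the Grundy sequence for heap C with g(k) = mex{g(k−s) : s ∈ {3, 6, 7}, s ≤ k}:
k:     0  1  2  3  4  5  6  7  8
g(k):  0  0  0  1  1  1  2  2  2
So g(8) = 2.
By the Sprague-Grundy theorem, the Grundy value of a sum of independent games is the XOR of the component values.
Combined value = 10 ⊕ 17 ⊕ 2 = 25.

25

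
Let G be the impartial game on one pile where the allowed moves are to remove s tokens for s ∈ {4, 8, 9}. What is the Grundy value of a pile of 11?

Grundy values for subtraction set {4, 8, 9}:
k:     0  1  2  3  4  5  6  7  8  9 10 11
g(k):  0  0  0  0  1  1  1  1  2  2  2  2
So g(11) = 2.

2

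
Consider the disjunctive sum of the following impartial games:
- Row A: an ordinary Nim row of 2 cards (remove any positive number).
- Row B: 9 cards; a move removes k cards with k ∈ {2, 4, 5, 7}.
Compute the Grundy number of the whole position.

Row A is a plain Nim row of size 2, so its Grundy value is 2.
Build the Grundy sequence for row B with g(k) = mex{g(k−s) : s ∈ {2, 4, 5, 7}, s ≤ k}:
k:     0  1  2  3  4  5  6  7  8  9
g(k):  0  0  1  1  2  2  3  3  4  0
So g(9) = 0.
By the Sprague-Grundy theorem, the Grundy value of a sum of independent games is the XOR of the component values.
Combined value = 2 XOR 0 = 2.

2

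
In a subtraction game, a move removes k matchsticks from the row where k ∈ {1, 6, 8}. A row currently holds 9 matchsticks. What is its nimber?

Compute g(0), g(1), … for moves {1, 6, 8}:
g(0) = mex{} = 0
g(1) = mex{0} = 1
g(2) = mex{1} = 0
g(3) = mex{0} = 1
g(4) = mex{1} = 0
g(5) = mex{0} = 1
g(6) = mex{0,1} = 2
g(7) = mex{1,2} = 0
g(8) = mex{0} = 1
g(9) = mex{1} = 0
So g(9) = 0.

0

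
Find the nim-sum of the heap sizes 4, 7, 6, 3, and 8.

14

Nim-sum: 4 XOR 7 XOR 6 XOR 3 XOR 8 = 14.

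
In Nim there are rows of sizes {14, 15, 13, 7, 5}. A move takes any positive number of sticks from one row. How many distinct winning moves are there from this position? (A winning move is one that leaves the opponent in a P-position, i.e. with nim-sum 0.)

3

In binary:
  1110  (14)
  1111  (15)
  1101  (13)
  0111  (7)
  0101  (5)
  ----
  1110  (14)
The overall nim-sum is X = 14. A row of size p has a winning move iff p XOR X < p (reduce it to p XOR X).
  14: 14 XOR 14 = 0 < 14 — winning move (to 0).
  15: 15 XOR 14 = 1 < 15 — winning move (to 1).
  13: 13 XOR 14 = 3 < 13 — winning move (to 3).
  7: 7 XOR 14 = 9 ≥ 7 — no move.
  5: 5 XOR 14 = 11 ≥ 5 — no move.
That gives 3 winning moves.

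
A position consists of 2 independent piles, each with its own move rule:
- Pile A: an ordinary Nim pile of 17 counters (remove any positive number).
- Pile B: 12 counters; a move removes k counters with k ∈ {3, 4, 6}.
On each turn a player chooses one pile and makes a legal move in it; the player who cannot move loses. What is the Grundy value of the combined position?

Pile A is a plain Nim pile of size 17, so its Grundy value is 17.
Grundy values for pile B (subtraction set {3, 4, 6}):
k:     0  1  2  3  4  5  6  7  8  9 10 11 12
g(k):  0  0  0  1  1  1  2  2  2  0  0  0  1
So g(12) = 1.
The value of a disjunctive sum is the nim-sum of the parts.
Combined value = 17 ⊕ 1 = 16.

16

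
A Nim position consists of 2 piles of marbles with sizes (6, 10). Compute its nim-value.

Nim-sum: 6 XOR 10 = 12.

12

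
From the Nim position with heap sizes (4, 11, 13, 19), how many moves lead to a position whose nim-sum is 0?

Nim-sum: 4 XOR 11 XOR 13 XOR 19 = 17.
The overall nim-sum is X = 17. A heap of size p has a winning move iff p XOR X < p (reduce it to p XOR X).
  4: 4 XOR 17 = 21 ≥ 4 — no move.
  11: 11 XOR 17 = 26 ≥ 11 — no move.
  13: 13 XOR 17 = 28 ≥ 13 — no move.
  19: 19 XOR 17 = 2 < 19 — winning move (to 2).
That gives 1 winning move.

1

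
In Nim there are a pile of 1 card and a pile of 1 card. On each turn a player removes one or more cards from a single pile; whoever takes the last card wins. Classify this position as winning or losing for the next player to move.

Losing position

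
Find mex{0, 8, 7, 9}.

1

0 is in the set but 1 is not, so the mex is 1.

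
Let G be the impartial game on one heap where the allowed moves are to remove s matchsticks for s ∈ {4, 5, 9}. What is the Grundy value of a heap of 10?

2

Compute g(0), g(1), … for moves {4, 5, 9}:
k:     0  1  2  3  4  5  6  7  8  9 10
g(k):  0  0  0  0  1  1  1  1  2  2  2
So g(10) = 2.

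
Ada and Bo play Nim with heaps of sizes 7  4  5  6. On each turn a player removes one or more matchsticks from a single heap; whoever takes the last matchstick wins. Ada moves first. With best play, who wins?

Bo wins

In binary:
  111  (7)
  100  (4)
  101  (5)
  110  (6)
  ---
  000  (0)
The nim-sum is 0, so this is a P-position: the player to move is in a losing position under optimal play; Ada is about to move from it and so loses — Bo wins.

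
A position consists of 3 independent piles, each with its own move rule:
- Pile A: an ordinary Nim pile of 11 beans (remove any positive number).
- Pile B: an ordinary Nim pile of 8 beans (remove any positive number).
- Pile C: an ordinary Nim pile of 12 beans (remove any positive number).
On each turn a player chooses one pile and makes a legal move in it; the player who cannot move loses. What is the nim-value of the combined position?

Pile A is a plain Nim pile of size 11, so its Grundy value is 11.
Pile B is a plain Nim pile of size 8, so its Grundy value is 8.
Pile C is a plain Nim pile of size 12, so its Grundy value is 12.
The value of a disjunctive sum is the nim-sum of the parts.
Combined value = 11 XOR 8 XOR 12 = 15.

15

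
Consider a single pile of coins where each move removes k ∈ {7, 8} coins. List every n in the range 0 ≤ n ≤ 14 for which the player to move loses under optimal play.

0, 1, 2, 3, 4, 5, 6

Grundy values for subtraction set {7, 8}:
k:     0  1  2  3  4  5  6  7  8  9 10 11 12 13 14
g(k):  0  0  0  0  0  0  0  1  1  1  1  1  1  1  2
The P-positions (g = 0) in 0..14 are 0, 1, 2, 3, 4, 5, 6.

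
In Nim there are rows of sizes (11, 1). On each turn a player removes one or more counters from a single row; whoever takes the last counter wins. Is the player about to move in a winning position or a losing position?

Winning position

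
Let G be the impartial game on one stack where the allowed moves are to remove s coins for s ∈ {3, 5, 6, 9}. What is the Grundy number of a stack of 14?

Grundy values for subtraction set {3, 5, 6, 9}:
g(0) = mex{} = 0
g(1) = mex{} = 0
g(2) = mex{} = 0
g(3) = mex{0} = 1
g(4) = mex{0} = 1
g(5) = mex{0} = 1
g(6) = mex{0,1} = 2
g(7) = mex{0,1} = 2
g(8) = mex{0,1} = 2
g(9) = mex{0,1,2} = 3
g(10) = mex{0,1,2} = 3
g(11) = mex{0,1,2} = 3
g(12) = mex{1,2,3} = 0
g(13) = mex{1,2,3} = 0
g(14) = mex{1,2,3} = 0
So g(14) = 0.

0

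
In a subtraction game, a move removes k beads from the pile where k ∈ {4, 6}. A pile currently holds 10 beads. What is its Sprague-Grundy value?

0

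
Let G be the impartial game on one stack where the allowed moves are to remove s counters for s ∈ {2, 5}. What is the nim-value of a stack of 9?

Build the Grundy sequence with g(k) = mex{g(k−s) : s ∈ {2, 5}, s ≤ k}:
k:     0  1  2  3  4  5  6  7  8  9
g(k):  0  0  1  1  0  2  1  0  0  1
So g(9) = 1.

1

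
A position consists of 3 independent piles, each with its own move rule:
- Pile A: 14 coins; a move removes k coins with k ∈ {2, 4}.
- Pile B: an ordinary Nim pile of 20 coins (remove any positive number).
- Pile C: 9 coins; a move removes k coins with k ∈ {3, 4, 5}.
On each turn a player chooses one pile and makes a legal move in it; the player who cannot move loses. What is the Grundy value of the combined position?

21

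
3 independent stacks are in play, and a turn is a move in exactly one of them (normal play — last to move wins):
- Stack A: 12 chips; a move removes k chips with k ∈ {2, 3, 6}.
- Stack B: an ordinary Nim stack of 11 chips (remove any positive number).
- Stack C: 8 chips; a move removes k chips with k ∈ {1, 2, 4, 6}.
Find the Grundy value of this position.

10

For stack A, compute g(0), g(1), … with moves {2, 3, 6}:
k:     0  1  2  3  4  5  6  7  8  9 10 11 12
g(k):  0  0  1  1  2  0  3  1  2  0  0  1  1
So g(12) = 1.
Stack B is a plain Nim stack of size 11, so its Grundy value is 11.
Build the Grundy sequence for stack C with g(k) = mex{g(k−s) : s ∈ {1, 2, 4, 6}, s ≤ k}:
g(0) = mex{} = 0
g(1) = mex{0} = 1
g(2) = mex{0,1} = 2
g(3) = mex{1,2} = 0
g(4) = mex{0,2} = 1
g(5) = mex{0,1} = 2
g(6) = mex{0,1,2} = 3
g(7) = mex{0,1,2,3} = 4
g(8) = mex{1,2,3,4} = 0
So g(8) = 0.
By the Sprague-Grundy theorem, the Grundy value of a sum of independent games is the XOR of the component values.
Combined value = 1 ⊕ 11 ⊕ 0 = 10.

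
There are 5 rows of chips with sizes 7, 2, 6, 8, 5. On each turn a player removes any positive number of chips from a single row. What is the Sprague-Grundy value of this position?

Nim-sum: 7 ^ 2 ^ 6 ^ 8 ^ 5 = 14.

14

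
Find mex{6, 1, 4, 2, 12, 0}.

The values 0, 1, 2 are all present; 3 is the first non-negative integer missing from the set.

3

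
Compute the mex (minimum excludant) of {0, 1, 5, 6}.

2

The values 0, 1 are all present; 2 is the first non-negative integer missing from the set.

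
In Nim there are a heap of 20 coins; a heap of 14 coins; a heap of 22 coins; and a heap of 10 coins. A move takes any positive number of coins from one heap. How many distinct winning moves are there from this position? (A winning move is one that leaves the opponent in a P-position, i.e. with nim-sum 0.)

In binary:
  10100  (20)
  01110  (14)
  10110  (22)
  01010  (10)
  -----
  00110  (6)
The overall nim-sum is X = 6. A heap of size p has a winning move iff p XOR X < p (reduce it to p XOR X).
  20: 20 XOR 6 = 18 < 20 — winning move (to 18).
  14: 14 XOR 6 = 8 < 14 — winning move (to 8).
  22: 22 XOR 6 = 16 < 22 — winning move (to 16).
  10: 10 XOR 6 = 12 ≥ 10 — no move.
That gives 3 winning moves.

3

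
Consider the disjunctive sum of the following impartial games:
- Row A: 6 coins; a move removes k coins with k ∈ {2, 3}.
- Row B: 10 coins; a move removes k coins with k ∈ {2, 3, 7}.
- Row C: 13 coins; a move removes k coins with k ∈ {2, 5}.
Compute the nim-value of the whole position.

For row A, compute g(0), g(1), … with moves {2, 3}:
k:     0  1  2  3  4  5  6
g(k):  0  0  1  1  2  0  0
So g(6) = 0.
Build the Grundy sequence for row B with g(k) = mex{g(k−s) : s ∈ {2, 3, 7}, s ≤ k}:
g(0) = mex{} = 0
g(1) = mex{} = 0
g(2) = mex{0} = 1
g(3) = mex{0} = 1
g(4) = mex{0,1} = 2
g(5) = mex{1} = 0
g(6) = mex{1,2} = 0
g(7) = mex{0,2} = 1
g(8) = mex{0} = 1
g(9) = mex{0,1} = 2
g(10) = mex{1} = 0
So g(10) = 0.
For row C, compute g(0), g(1), … with moves {2, 5}:
k:     0  1  2  3  4  5  6  7  8  9 10 11 12 13
g(k):  0  0  1  1  0  2  1  0  0  1  1  0  2  1
So g(13) = 1.
By the Sprague-Grundy theorem, the Grundy value of a sum of independent games is the XOR of the component values.
Combined value = 0 XOR 0 XOR 1 = 1.

1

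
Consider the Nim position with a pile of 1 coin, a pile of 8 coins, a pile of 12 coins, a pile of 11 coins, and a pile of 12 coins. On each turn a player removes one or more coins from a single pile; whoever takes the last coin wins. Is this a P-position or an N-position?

N-position

Nim-sum: 1 ^ 8 ^ 12 ^ 11 ^ 12 = 2.
The nim-sum is 2 ≠ 0, so this is an N-position: the player to move can win.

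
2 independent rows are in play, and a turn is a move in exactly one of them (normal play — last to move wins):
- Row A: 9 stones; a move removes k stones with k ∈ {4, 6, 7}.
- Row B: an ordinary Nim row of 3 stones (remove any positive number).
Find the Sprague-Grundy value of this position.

For row A, compute g(0), g(1), … with moves {4, 6, 7}:
k:     0  1  2  3  4  5  6  7  8  9
g(k):  0  0  0  0  1  1  1  1  2  2
So g(9) = 2.
Row B is a plain Nim row of size 3, so its Grundy value is 3.
By the Sprague-Grundy theorem, the Grundy value of a sum of independent games is the XOR of the component values.
Combined value = 2 XOR 3 = 1.

1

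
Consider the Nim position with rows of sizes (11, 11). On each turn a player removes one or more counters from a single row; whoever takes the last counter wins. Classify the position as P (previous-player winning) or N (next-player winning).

P-position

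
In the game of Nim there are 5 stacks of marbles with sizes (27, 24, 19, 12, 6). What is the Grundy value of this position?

26

Bitwise XOR of the heap sizes:
  11011  (27)
  11000  (24)
  10011  (19)
  01100  (12)
  00110  (6)
  -----
  11010  (26)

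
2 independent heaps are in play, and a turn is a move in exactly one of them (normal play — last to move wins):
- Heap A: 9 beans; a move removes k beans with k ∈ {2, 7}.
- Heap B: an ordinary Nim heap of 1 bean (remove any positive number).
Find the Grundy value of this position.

Grundy values for heap A (subtraction set {2, 7}):
g(0) = mex{} = 0
g(1) = mex{} = 0
g(2) = mex{0} = 1
g(3) = mex{0} = 1
g(4) = mex{1} = 0
g(5) = mex{1} = 0
g(6) = mex{0} = 1
g(7) = mex{0} = 1
g(8) = mex{0,1} = 2
g(9) = mex{1} = 0
So g(9) = 0.
Heap B is a plain Nim heap of size 1, so its Grundy value is 1.
The value of a disjunctive sum is the nim-sum of the parts.
Combined value = 0 XOR 1 = 1.

1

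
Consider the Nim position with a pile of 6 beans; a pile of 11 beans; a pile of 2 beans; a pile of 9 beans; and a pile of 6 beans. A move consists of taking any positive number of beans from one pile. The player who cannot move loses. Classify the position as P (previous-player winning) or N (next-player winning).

Compute the nim-sum pairwise:
6 XOR 11 = 13
13 XOR 2 = 15
15 XOR 9 = 6
6 XOR 6 = 0
The nim-sum is 0, so this is a P-position: the player to move is in a losing position under optimal play.

P-position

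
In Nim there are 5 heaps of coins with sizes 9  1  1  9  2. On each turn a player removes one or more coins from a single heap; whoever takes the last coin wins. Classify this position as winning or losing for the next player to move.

Compute the nim-sum pairwise:
9 ⊕ 1 = 8
8 ⊕ 1 = 9
9 ⊕ 9 = 0
0 ⊕ 2 = 2
The nim-sum is 2 ≠ 0, so this is an N-position: the player to move can win.

Winning position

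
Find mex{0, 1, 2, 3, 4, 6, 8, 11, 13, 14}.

5

The values 0, 1, 2, 3, 4 are all present; 5 is the first non-negative integer missing from the set.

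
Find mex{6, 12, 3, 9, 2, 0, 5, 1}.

4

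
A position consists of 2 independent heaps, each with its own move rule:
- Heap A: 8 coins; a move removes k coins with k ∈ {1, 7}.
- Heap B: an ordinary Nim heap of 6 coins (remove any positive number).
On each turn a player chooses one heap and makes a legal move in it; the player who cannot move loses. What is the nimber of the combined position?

Grundy values for heap A (subtraction set {1, 7}):
g(0) = mex{} = 0
g(1) = mex{0} = 1
g(2) = mex{1} = 0
g(3) = mex{0} = 1
g(4) = mex{1} = 0
g(5) = mex{0} = 1
g(6) = mex{1} = 0
g(7) = mex{0} = 1
g(8) = mex{1} = 0
So g(8) = 0.
Heap B is a plain Nim heap of size 6, so its Grundy value is 6.
The value of a disjunctive sum is the nim-sum of the parts.
Combined value = 0 XOR 6 = 6.

6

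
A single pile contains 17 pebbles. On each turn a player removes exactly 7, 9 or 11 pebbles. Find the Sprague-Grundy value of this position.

2

Compute g(0), g(1), … for moves {7, 9, 11}:
k:     0  1  2  3  4  5  6  7  8  9 10 11 12 13 14 15 16 17
g(k):  0  0  0  0  0  0  0  1  1  1  1  1  1  1  2  2  2  2
So g(17) = 2.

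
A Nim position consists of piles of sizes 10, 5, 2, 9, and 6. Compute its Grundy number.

2

Compute the nim-sum pairwise:
10 ⊕ 5 = 15
15 ⊕ 2 = 13
13 ⊕ 9 = 4
4 ⊕ 6 = 2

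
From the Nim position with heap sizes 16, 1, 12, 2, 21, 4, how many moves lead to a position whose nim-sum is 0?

Write each in binary and XOR column by column:
  10000  (16)
  00001  (1)
  01100  (12)
  00010  (2)
  10101  (21)
  00100  (4)
  -----
  01110  (14)
The overall nim-sum is X = 14. A heap of size p has a winning move iff p XOR X < p (reduce it to p XOR X).
  16: 16 XOR 14 = 30 ≥ 16 — no move.
  1: 1 XOR 14 = 15 ≥ 1 — no move.
  12: 12 XOR 14 = 2 < 12 — winning move (to 2).
  2: 2 XOR 14 = 12 ≥ 2 — no move.
  21: 21 XOR 14 = 27 ≥ 21 — no move.
  4: 4 XOR 14 = 10 ≥ 4 — no move.
That gives 1 winning move.

1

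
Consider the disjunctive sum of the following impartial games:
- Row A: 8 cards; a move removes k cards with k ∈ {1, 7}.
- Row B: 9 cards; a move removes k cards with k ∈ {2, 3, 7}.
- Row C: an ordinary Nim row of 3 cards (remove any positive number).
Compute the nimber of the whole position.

1

Build the Grundy sequence for row A with g(k) = mex{g(k−s) : s ∈ {1, 7}, s ≤ k}:
g(0) = mex{} = 0
g(1) = mex{0} = 1
g(2) = mex{1} = 0
g(3) = mex{0} = 1
g(4) = mex{1} = 0
g(5) = mex{0} = 1
g(6) = mex{1} = 0
g(7) = mex{0} = 1
g(8) = mex{1} = 0
So g(8) = 0.
Grundy values for row B (subtraction set {2, 3, 7}):
g(0) = mex{} = 0
g(1) = mex{} = 0
g(2) = mex{0} = 1
g(3) = mex{0} = 1
g(4) = mex{0,1} = 2
g(5) = mex{1} = 0
g(6) = mex{1,2} = 0
g(7) = mex{0,2} = 1
g(8) = mex{0} = 1
g(9) = mex{0,1} = 2
So g(9) = 2.
Row C is a plain Nim row of size 3, so its Grundy value is 3.
By the Sprague-Grundy theorem, the Grundy value of a sum of independent games is the XOR of the component values.
Combined value = 0 ⊕ 2 ⊕ 3 = 1.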